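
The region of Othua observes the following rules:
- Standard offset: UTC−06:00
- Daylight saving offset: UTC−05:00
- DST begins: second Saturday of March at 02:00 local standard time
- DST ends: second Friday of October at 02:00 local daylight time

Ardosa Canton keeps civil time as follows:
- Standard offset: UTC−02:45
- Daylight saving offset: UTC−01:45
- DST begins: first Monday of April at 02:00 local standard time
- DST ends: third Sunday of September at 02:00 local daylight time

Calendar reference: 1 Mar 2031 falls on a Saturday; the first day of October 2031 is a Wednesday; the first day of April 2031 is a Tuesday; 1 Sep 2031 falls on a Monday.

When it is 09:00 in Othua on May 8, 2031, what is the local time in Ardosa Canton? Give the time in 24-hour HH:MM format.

1 March 2031 is a Saturday, so the first Saturday is March 1 and the second is March 8.
1 October 2031 is a Wednesday, so the first Friday is October 3 and the second is October 10.
May 8, 2031 lies within the daylight-saving period (8 March – 10 October), so Othua is on daylight time, UTC−05:00.
09:00 Othua + 5h = 14:00 UTC.
1 April 2031 is a Tuesday, so the first Monday is April 7.
1 September 2031 is a Monday, so the first Sunday is September 7 and the third is September 21.
At the standard offset (UTC−02:45), 14:00 UTC − 2h45m = 11:15 Ardosa Canton standard time.
The standard-time date in Ardosa Canton, May 8, 2031, falls between 7 April and 21 September, so daylight saving is in effect and Ardosa Canton is at UTC−01:45.
14:00 UTC − 1h45m = 12:15 Ardosa Canton.

12:15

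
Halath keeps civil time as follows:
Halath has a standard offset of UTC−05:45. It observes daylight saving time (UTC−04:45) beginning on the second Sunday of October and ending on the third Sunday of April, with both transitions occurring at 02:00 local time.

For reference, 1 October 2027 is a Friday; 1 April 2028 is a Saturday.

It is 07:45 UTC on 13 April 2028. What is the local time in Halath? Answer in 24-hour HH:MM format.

03:00

1 October 2027 is a Friday, so the first Sunday is October 3 and the second is October 10.
1 April 2028 is a Saturday, so the first Sunday is April 2 and the third is April 16.
At the standard offset (UTC−05:45), 07:45 UTC − 5h45m = 02:00 Halath standard time.
The standard-time date in Halath, 13 April 2028, lies within the daylight-saving period (10 October 2027 – 16 April 2028), so Halath is on daylight time, UTC−04:45.
07:45 UTC − 4h45m = 03:00 local.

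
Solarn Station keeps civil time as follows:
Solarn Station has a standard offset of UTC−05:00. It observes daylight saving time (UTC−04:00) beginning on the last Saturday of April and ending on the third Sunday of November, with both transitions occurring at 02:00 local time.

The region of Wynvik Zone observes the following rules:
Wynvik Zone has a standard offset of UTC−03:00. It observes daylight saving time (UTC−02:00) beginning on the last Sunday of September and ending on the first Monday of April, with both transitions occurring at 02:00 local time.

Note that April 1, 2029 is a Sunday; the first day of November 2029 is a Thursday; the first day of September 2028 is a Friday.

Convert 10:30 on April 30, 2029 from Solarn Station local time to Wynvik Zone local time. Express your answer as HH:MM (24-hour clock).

11:30

1 April 2029 is a Sunday, so Saturdays fall on 7, 14, 21, 28; the last is April 28.
1 November 2029 is a Thursday, so the first Sunday is November 4 and the third is November 18.
Daylight saving runs 28 April – 18 November; April 30, 2029 is inside that window, so Solarn Station is at UTC−04:00.
10:30 Solarn Station + 4h = 14:30 UTC.
1 September 2028 is a Friday, so Sundays fall on 3, 10, 17, 24; the last is September 24.
1 April 2029 is a Sunday, so the first Monday is April 2.
At the standard offset (UTC−03:00), 14:30 UTC − 3h = 11:30 Wynvik Zone standard time.
Daylight saving runs 24 September 2028 – 2 April 2029; the standard-time date in Wynvik Zone, April 30, 2029, is outside that window, so Wynvik Zone is on standard time at UTC−03:00.
14:30 UTC − 3h = 11:30 Wynvik Zone.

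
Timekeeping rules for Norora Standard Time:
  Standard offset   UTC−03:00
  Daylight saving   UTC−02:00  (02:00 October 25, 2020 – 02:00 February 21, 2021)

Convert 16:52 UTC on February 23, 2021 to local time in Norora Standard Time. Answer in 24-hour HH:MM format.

At the standard offset (UTC−03:00), 16:52 UTC − 3h = 13:52 Norora Standard Time standard time.
The standard-time date in Norora Standard Time, February 23, 2021, is outside the daylight-saving period (25 October 2020 – 21 February 2021), so Norora Standard Time is on standard time, UTC−03:00.
16:52 UTC − 3h = 13:52 local.

13:52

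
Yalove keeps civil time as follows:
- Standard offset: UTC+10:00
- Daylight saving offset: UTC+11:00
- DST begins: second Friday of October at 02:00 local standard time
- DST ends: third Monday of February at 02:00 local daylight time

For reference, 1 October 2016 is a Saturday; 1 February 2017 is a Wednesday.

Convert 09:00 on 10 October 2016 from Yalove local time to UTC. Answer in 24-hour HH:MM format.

23:00

1 October 2016 is a Saturday, so the first Friday is October 7 and the second is October 14.
1 February 2017 is a Wednesday, so the first Monday is February 6 and the third is February 20.
10 October 2016 is outside the daylight-saving period (14 October 2016 – 20 February 2017), so Yalove is on standard time, UTC+10:00.
09:00 local − 10h = 23:00 UTC (rolling into the previous day, 9 October 2016).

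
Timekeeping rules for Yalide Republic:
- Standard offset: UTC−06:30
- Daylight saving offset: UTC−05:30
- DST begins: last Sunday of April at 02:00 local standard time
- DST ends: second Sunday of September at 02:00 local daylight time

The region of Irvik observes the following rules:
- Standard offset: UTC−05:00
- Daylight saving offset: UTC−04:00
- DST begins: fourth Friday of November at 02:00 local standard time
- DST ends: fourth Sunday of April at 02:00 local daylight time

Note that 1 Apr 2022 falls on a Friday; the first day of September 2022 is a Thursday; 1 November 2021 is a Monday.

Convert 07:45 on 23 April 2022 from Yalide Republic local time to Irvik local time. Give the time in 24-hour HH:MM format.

10:15

1 April 2022 is a Friday, so Sundays fall on 3, 10, 17, 24; the last is April 24.
1 September 2022 is a Thursday, so the first Sunday is September 4 and the second is September 11.
Daylight saving runs 24 April – 11 September; 23 April 2022 is outside that window, so Yalide Republic is on standard time at UTC−06:30.
07:45 Yalide Republic + 6h30m = 14:15 UTC.
1 November 2021 is a Monday, so the first Friday is November 5 and the fourth is November 26.
1 April 2022 is a Friday, so the first Sunday is April 3 and the fourth is April 24.
At the standard offset (UTC−05:00), 14:15 UTC − 5h = 09:15 Irvik standard time.
The standard-time date in Irvik, 23 April 2022, falls between 26 November 2021 and 24 April 2022, so daylight saving is in effect and Irvik is at UTC−04:00.
14:15 UTC − 4h = 10:15 Irvik.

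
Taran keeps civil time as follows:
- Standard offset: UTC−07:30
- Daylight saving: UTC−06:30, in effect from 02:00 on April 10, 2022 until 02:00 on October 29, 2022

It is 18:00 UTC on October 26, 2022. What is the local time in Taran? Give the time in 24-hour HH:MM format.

11:30

At the standard offset (UTC−07:30), 18:00 UTC − 7h30m = 10:30 Taran standard time.
The standard-time date in Taran, October 26, 2022, lies within the daylight-saving period (10 April – 29 October), so Taran is on daylight time, UTC−06:30.
18:00 UTC − 6h30m = 11:30 local.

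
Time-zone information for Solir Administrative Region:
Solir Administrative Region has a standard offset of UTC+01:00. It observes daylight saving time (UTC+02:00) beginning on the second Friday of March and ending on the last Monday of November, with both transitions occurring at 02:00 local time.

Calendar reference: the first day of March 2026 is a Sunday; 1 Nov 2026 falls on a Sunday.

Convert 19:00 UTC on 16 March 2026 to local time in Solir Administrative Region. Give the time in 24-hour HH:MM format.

21:00

1 March 2026 is a Sunday, so the first Friday is March 6 and the second is March 13.
1 November 2026 is a Sunday, so Mondays fall on 2, 9, 16, 23, 30; the last is November 30.
At the standard offset (UTC+01:00), 19:00 UTC + 1h = 20:00 Solir Administrative Region standard time.
The standard-time date in Solir Administrative Region, 16 March 2026, falls between 13 March and 30 November, so daylight saving is in effect and Solir Administrative Region is at UTC+02:00.
19:00 UTC + 2h = 21:00 local.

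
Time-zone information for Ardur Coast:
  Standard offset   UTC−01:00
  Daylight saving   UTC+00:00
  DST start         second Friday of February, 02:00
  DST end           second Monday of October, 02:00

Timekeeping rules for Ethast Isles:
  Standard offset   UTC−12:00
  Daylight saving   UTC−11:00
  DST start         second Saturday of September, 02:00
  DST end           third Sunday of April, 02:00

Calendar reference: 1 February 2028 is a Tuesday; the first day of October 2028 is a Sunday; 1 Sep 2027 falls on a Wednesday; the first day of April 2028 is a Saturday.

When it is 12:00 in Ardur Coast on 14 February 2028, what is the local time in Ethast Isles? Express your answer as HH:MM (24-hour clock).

01:00

1 February 2028 is a Tuesday, so the first Friday is February 4 and the second is February 11.
1 October 2028 is a Sunday, so the first Monday is October 2 and the second is October 9.
Daylight saving runs 11 February – 9 October; 14 February 2028 is inside that window, so Ardur Coast is at UTC+00:00.
12:00 Ardur Coast − 0h = 12:00 UTC.
1 September 2027 is a Wednesday, so the first Saturday is September 4 and the second is September 11.
1 April 2028 is a Saturday, so the first Sunday is April 2 and the third is April 16.
At the standard offset (UTC−12:00), 12:00 UTC − 12h = 00:00 Ethast Isles standard time.
Daylight saving runs 11 September 2027 – 16 April 2028; the standard-time date in Ethast Isles, 14 February 2028, is inside that window, so Ethast Isles is at UTC−11:00.
12:00 UTC − 11h = 01:00 Ethast Isles.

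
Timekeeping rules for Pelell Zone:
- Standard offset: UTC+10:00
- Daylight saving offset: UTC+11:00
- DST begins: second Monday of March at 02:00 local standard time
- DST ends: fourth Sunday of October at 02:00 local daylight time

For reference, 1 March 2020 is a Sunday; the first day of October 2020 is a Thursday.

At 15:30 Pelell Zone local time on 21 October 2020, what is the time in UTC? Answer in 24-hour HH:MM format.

04:30

1 March 2020 is a Sunday, so the first Monday is March 2 and the second is March 9.
1 October 2020 is a Thursday, so the first Sunday is October 4 and the fourth is October 25.
21 October 2020 lies within the daylight-saving period (9 March – 25 October), so Pelell Zone is on daylight time, UTC+11:00.
15:30 local − 11h = 04:30 UTC.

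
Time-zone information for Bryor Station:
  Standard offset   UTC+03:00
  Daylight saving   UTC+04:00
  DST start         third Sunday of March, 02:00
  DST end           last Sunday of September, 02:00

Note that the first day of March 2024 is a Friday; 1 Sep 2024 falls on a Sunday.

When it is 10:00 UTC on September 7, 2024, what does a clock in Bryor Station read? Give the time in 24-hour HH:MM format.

14:00

1 March 2024 is a Friday, so the first Sunday is March 3 and the third is March 17.
1 September 2024 is a Sunday, so Sundays fall on 1, 8, 15, 22, 29; the last is September 29.
At the standard offset (UTC+03:00), 10:00 UTC + 3h = 13:00 Bryor Station standard time.
The standard-time date in Bryor Station, September 7, 2024, falls between 17 March and 29 September, so daylight saving is in effect and Bryor Station is at UTC+04:00.
10:00 UTC + 4h = 14:00 local.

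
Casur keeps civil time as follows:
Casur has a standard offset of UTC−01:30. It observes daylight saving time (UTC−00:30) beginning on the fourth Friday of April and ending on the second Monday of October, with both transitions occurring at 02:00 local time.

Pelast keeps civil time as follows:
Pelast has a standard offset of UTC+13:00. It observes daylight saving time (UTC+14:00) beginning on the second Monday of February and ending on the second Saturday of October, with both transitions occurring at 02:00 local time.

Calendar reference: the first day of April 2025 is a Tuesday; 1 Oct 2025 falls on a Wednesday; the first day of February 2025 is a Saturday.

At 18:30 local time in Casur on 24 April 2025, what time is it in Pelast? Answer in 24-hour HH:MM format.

10:00

1 April 2025 is a Tuesday, so the first Friday is April 4 and the fourth is April 25.
1 October 2025 is a Wednesday, so the first Monday is October 6 and the second is October 13.
24 April 2025 does not fall between 25 April and 13 October, so daylight saving is not in effect and Casur is at UTC−01:30.
18:30 Casur + 1h30m = 20:00 UTC.
1 February 2025 is a Saturday, so the first Monday is February 3 and the second is February 10.
1 October 2025 is a Wednesday, so the first Saturday is October 4 and the second is October 11.
At the standard offset (UTC+13:00), 20:00 UTC + 13h = 09:00 Pelast standard time (rolling into the next day, 25 April 2025).
The standard-time date in Pelast, 25 April 2025, lies within the daylight-saving period (10 February – 11 October), so Pelast is on daylight time, UTC+14:00.
20:00 UTC + 14h = 10:00 Pelast (rolling into the next day, 25 April 2025).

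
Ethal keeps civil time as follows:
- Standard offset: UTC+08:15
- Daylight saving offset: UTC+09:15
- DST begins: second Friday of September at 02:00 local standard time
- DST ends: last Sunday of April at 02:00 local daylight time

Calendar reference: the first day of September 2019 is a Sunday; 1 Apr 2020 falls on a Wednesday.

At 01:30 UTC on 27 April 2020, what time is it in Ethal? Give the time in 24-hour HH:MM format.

09:45

1 September 2019 is a Sunday, so the first Friday is September 6 and the second is September 13.
1 April 2020 is a Wednesday, so Sundays fall on 5, 12, 19, 26; the last is April 26.
At the standard offset (UTC+08:15), 01:30 UTC + 8h15m = 09:45 Ethal standard time.
Daylight saving runs 13 September 2019 – 26 April 2020; the standard-time date in Ethal, 27 April 2020, is outside that window, so Ethal is on standard time at UTC+08:15.
01:30 UTC + 8h15m = 09:45 local.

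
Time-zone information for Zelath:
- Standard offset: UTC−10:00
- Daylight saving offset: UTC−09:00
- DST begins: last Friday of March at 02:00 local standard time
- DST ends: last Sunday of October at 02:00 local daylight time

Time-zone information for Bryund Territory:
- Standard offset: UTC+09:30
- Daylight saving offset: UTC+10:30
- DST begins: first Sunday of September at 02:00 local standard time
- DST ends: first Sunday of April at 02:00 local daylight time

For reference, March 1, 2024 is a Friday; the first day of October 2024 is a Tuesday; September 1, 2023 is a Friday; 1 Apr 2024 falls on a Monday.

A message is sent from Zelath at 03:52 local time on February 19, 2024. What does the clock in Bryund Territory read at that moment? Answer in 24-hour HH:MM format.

00:22

1 March 2024 is a Friday, so Fridays fall on 1, 8, 15, 22, 29; the last is March 29.
1 October 2024 is a Tuesday, so Sundays fall on 6, 13, 20, 27; the last is October 27.
February 19, 2024 is outside the daylight-saving period (29 March – 27 October), so Zelath is on standard time, UTC−10:00.
03:52 Zelath + 10h = 13:52 UTC.
1 September 2023 is a Friday, so the first Sunday is September 3.
1 April 2024 is a Monday, so the first Sunday is April 7.
At the standard offset (UTC+09:30), 13:52 UTC + 9h30m = 23:22 Bryund Territory standard time.
Daylight saving runs 3 September 2023 – 7 April 2024; the standard-time date in Bryund Territory, February 19, 2024, is inside that window, so Bryund Territory is at UTC+10:30.
13:52 UTC + 10h30m = 00:22 Bryund Territory (rolling into the next day, 20 February 2024).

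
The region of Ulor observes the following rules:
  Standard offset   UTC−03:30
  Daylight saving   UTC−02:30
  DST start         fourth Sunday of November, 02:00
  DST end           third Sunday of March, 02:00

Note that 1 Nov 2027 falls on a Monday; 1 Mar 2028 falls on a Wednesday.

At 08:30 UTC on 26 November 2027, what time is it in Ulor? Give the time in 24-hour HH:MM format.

1 November 2027 is a Monday, so the first Sunday is November 7 and the fourth is November 28.
1 March 2028 is a Wednesday, so the first Sunday is March 5 and the third is March 19.
At the standard offset (UTC−03:30), 08:30 UTC − 3h30m = 05:00 Ulor standard time.
The standard-time date in Ulor, 26 November 2027, is outside the daylight-saving period (28 November 2027 – 19 March 2028), so Ulor is on standard time, UTC−03:30.
08:30 UTC − 3h30m = 05:00 local.

05:00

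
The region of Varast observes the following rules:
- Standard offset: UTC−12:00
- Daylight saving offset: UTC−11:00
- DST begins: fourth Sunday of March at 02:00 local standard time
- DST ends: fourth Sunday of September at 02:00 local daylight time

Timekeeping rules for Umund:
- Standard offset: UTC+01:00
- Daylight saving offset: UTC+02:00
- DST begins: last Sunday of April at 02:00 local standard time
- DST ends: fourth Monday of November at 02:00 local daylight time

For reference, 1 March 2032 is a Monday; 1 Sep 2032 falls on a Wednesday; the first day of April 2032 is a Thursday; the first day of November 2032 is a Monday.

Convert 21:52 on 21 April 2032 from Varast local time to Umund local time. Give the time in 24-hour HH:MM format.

09:52

1 March 2032 is a Monday, so the first Sunday is March 7 and the fourth is March 28.
1 September 2032 is a Wednesday, so the first Sunday is September 5 and the fourth is September 26.
Daylight saving runs 28 March – 26 September; 21 April 2032 is inside that window, so Varast is at UTC−11:00.
21:52 Varast + 11h = 08:52 UTC (rolling into the next day, 22 April 2032).
1 April 2032 is a Thursday, so Sundays fall on 4, 11, 18, 25; the last is April 25.
1 November 2032 is a Monday, so the first Monday is November 1 and the fourth is November 22.
At the standard offset (UTC+01:00), 08:52 UTC + 1h = 09:52 Umund standard time.
Daylight saving runs 25 April – 22 November; the standard-time date in Umund, 22 April 2032, is outside that window, so Umund is on standard time at UTC+01:00.
08:52 UTC + 1h = 09:52 Umund.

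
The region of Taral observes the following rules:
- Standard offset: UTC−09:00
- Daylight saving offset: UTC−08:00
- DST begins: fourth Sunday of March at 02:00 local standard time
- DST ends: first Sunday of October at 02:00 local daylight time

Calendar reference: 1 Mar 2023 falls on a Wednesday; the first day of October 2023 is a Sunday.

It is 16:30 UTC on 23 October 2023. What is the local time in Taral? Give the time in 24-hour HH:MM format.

07:30

1 March 2023 is a Wednesday, so the first Sunday is March 5 and the fourth is March 26.
1 October 2023 is a Sunday, so the first Sunday is October 1.
At the standard offset (UTC−09:00), 16:30 UTC − 9h = 07:30 Taral standard time.
The standard-time date in Taral, 23 October 2023, does not fall between 26 March and 1 October, so daylight saving is not in effect and Taral is at UTC−09:00.
16:30 UTC − 9h = 07:30 local.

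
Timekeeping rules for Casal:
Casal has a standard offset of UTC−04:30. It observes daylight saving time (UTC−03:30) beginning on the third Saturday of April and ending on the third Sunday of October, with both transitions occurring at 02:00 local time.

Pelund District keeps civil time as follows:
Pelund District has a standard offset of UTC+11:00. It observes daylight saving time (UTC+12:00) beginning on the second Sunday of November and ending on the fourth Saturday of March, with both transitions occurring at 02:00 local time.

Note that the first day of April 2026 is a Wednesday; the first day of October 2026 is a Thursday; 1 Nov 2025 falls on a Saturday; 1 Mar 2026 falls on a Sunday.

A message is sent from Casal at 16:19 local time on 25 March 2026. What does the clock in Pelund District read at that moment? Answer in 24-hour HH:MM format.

1 April 2026 is a Wednesday, so the first Saturday is April 4 and the third is April 18.
1 October 2026 is a Thursday, so the first Sunday is October 4 and the third is October 18.
Daylight saving runs 18 April – 18 October; 25 March 2026 is outside that window, so Casal is on standard time at UTC−04:30.
16:19 Casal + 4h30m = 20:49 UTC.
1 November 2025 is a Saturday, so the first Sunday is November 2 and the second is November 9.
1 March 2026 is a Sunday, so the first Saturday is March 7 and the fourth is March 28.
At the standard offset (UTC+11:00), 20:49 UTC + 11h = 07:49 Pelund District standard time (rolling into the next day, 26 March 2026).
The standard-time date in Pelund District, 26 March 2026, lies within the daylight-saving period (9 November 2025 – 28 March 2026), so Pelund District is on daylight time, UTC+12:00.
20:49 UTC + 12h = 08:49 Pelund District (rolling into the next day, 26 March 2026).

08:49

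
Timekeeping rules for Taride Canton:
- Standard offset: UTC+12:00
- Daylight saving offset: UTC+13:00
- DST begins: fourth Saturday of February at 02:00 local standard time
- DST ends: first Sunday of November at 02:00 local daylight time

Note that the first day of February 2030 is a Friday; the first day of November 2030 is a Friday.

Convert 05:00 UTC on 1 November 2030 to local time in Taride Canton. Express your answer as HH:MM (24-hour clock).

18:00

1 February 2030 is a Friday, so the first Saturday is February 2 and the fourth is February 23.
1 November 2030 is a Friday, so the first Sunday is November 3.
At the standard offset (UTC+12:00), 05:00 UTC + 12h = 17:00 Taride Canton standard time.
The standard-time date in Taride Canton, 1 November 2030, lies within the daylight-saving period (23 February – 3 November), so Taride Canton is on daylight time, UTC+13:00.
05:00 UTC + 13h = 18:00 local.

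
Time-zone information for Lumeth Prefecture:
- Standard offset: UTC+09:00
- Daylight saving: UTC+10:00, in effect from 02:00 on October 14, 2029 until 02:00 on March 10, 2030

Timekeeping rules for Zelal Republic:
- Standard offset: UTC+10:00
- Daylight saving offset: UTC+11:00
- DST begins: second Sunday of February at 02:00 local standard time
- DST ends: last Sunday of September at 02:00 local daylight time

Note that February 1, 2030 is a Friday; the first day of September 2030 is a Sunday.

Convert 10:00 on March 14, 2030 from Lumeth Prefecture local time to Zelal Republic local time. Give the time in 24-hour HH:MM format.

March 14, 2030 does not fall between 14 October 2029 and 10 March 2030, so daylight saving is not in effect and Lumeth Prefecture is at UTC+09:00.
10:00 Lumeth Prefecture − 9h = 01:00 UTC.
1 February 2030 is a Friday, so the first Sunday is February 3 and the second is February 10.
1 September 2030 is a Sunday, so Sundays fall on 1, 8, 15, 22, 29; the last is September 29.
At the standard offset (UTC+10:00), 01:00 UTC + 10h = 11:00 Zelal Republic standard time.
The standard-time date in Zelal Republic, March 14, 2030, falls between 10 February and 29 September, so daylight saving is in effect and Zelal Republic is at UTC+11:00.
01:00 UTC + 11h = 12:00 Zelal Republic.

12:00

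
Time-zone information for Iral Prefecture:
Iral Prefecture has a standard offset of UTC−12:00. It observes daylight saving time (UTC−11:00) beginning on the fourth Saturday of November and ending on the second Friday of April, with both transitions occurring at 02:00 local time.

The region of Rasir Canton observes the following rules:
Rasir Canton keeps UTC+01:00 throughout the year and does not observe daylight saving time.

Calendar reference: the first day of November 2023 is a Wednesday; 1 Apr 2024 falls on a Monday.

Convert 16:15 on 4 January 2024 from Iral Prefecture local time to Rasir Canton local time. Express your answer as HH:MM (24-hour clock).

1 November 2023 is a Wednesday, so the first Saturday is November 4 and the fourth is November 25.
1 April 2024 is a Monday, so the first Friday is April 5 and the second is April 12.
Daylight saving runs 25 November 2023 – 12 April 2024; 4 January 2024 is inside that window, so Iral Prefecture is at UTC−11:00.
16:15 Iral Prefecture + 11h = 03:15 UTC (rolling into the next day, 5 January 2024).
Rasir Canton stays on UTC+01:00 all year.
03:15 UTC + 1h = 04:15 Rasir Canton.

04:15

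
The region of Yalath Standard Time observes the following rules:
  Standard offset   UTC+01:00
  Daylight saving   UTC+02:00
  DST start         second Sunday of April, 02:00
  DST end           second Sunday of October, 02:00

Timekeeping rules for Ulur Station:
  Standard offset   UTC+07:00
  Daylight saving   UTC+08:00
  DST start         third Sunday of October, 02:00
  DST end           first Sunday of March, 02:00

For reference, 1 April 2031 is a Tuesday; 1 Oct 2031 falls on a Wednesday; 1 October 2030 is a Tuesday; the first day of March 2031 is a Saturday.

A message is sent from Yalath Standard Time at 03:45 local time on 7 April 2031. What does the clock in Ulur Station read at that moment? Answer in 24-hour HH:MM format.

1 April 2031 is a Tuesday, so the first Sunday is April 6 and the second is April 13.
1 October 2031 is a Wednesday, so the first Sunday is October 5 and the second is October 12.
7 April 2031 is outside the daylight-saving period (13 April – 12 October), so Yalath Standard Time is on standard time, UTC+01:00.
03:45 Yalath Standard Time − 1h = 02:45 UTC.
1 October 2030 is a Tuesday, so the first Sunday is October 6 and the third is October 20.
1 March 2031 is a Saturday, so the first Sunday is March 2.
At the standard offset (UTC+07:00), 02:45 UTC + 7h = 09:45 Ulur Station standard time.
The standard-time date in Ulur Station, 7 April 2031, does not fall between 20 October 2030 and 2 March 2031, so daylight saving is not in effect and Ulur Station is at UTC+07:00.
02:45 UTC + 7h = 09:45 Ulur Station.

09:45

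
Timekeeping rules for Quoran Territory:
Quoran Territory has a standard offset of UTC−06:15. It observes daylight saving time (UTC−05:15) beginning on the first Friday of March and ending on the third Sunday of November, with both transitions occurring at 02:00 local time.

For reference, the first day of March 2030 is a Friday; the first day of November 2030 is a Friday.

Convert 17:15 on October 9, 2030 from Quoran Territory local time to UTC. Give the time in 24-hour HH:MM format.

1 March 2030 is a Friday, so the first Friday is March 1.
1 November 2030 is a Friday, so the first Sunday is November 3 and the third is November 17.
October 9, 2030 lies within the daylight-saving period (1 March – 17 November), so Quoran Territory is on daylight time, UTC−05:15.
17:15 local + 5h15m = 22:30 UTC.

22:30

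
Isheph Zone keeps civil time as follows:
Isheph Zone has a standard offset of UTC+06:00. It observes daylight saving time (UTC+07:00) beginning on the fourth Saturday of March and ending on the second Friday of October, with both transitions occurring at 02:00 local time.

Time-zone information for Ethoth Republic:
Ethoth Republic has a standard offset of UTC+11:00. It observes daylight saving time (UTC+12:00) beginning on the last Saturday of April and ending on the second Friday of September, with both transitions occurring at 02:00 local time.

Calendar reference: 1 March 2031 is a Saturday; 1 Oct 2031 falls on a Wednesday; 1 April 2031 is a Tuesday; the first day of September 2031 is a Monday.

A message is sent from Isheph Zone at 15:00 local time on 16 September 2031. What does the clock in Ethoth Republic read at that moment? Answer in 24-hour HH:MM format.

19:00

1 March 2031 is a Saturday, so the first Saturday is March 1 and the fourth is March 22.
1 October 2031 is a Wednesday, so the first Friday is October 3 and the second is October 10.
16 September 2031 falls between 22 March and 10 October, so daylight saving is in effect and Isheph Zone is at UTC+07:00.
15:00 Isheph Zone − 7h = 08:00 UTC.
1 April 2031 is a Tuesday, so Saturdays fall on 5, 12, 19, 26; the last is April 26.
1 September 2031 is a Monday, so the first Friday is September 5 and the second is September 12.
At the standard offset (UTC+11:00), 08:00 UTC + 11h = 19:00 Ethoth Republic standard time.
The standard-time date in Ethoth Republic, 16 September 2031, does not fall between 26 April and 12 September, so daylight saving is not in effect and Ethoth Republic is at UTC+11:00.
08:00 UTC + 11h = 19:00 Ethoth Republic.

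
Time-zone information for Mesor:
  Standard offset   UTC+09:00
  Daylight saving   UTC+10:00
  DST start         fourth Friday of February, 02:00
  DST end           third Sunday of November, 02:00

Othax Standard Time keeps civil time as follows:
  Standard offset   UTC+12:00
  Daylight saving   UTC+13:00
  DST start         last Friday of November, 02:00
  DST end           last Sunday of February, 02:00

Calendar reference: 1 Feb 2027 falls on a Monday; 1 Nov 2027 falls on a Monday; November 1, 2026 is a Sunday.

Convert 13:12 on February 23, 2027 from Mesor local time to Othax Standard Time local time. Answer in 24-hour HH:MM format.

1 February 2027 is a Monday, so the first Friday is February 5 and the fourth is February 26.
1 November 2027 is a Monday, so the first Sunday is November 7 and the third is November 21.
Daylight saving runs 26 February – 21 November; February 23, 2027 is outside that window, so Mesor is on standard time at UTC+09:00.
13:12 Mesor − 9h = 04:12 UTC.
1 November 2026 is a Sunday, so Fridays fall on 6, 13, 20, 27; the last is November 27.
1 February 2027 is a Monday, so Sundays fall on 7, 14, 21, 28; the last is February 28.
At the standard offset (UTC+12:00), 04:12 UTC + 12h = 16:12 Othax Standard Time standard time.
Daylight saving runs 27 November 2026 – 28 February 2027; the standard-time date in Othax Standard Time, February 23, 2027, is inside that window, so Othax Standard Time is at UTC+13:00.
04:12 UTC + 13h = 17:12 Othax Standard Time.

17:12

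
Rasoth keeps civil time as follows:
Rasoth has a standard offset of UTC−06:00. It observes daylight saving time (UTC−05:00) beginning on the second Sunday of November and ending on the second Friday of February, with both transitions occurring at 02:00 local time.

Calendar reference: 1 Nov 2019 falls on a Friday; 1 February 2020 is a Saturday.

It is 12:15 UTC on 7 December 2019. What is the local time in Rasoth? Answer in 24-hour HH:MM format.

1 November 2019 is a Friday, so the first Sunday is November 3 and the second is November 10.
1 February 2020 is a Saturday, so the first Friday is February 7 and the second is February 14.
At the standard offset (UTC−06:00), 12:15 UTC − 6h = 06:15 Rasoth standard time.
Daylight saving runs 10 November 2019 – 14 February 2020; the standard-time date in Rasoth, 7 December 2019, is inside that window, so Rasoth is at UTC−05:00.
12:15 UTC − 5h = 07:15 local.

07:15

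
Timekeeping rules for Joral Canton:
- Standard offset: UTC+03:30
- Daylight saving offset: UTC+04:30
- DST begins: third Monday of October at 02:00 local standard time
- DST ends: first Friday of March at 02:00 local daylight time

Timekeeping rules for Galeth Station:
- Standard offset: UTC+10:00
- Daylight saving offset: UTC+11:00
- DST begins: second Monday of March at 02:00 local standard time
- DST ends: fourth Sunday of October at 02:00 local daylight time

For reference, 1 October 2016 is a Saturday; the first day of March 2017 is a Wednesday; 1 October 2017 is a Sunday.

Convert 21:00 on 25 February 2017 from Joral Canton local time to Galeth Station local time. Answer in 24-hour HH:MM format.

1 October 2016 is a Saturday, so the first Monday is October 3 and the third is October 17.
1 March 2017 is a Wednesday, so the first Friday is March 3.
25 February 2017 lies within the daylight-saving period (17 October 2016 – 3 March 2017), so Joral Canton is on daylight time, UTC+04:30.
21:00 Joral Canton − 4h30m = 16:30 UTC.
1 March 2017 is a Wednesday, so the first Monday is March 6 and the second is March 13.
1 October 2017 is a Sunday, so the first Sunday is October 1 and the fourth is October 22.
At the standard offset (UTC+10:00), 16:30 UTC + 10h = 02:30 Galeth Station standard time (rolling into the next day, 26 February 2017).
Daylight saving runs 13 March – 22 October; the standard-time date in Galeth Station, 26 February 2017, is outside that window, so Galeth Station is on standard time at UTC+10:00.
16:30 UTC + 10h = 02:30 Galeth Station (rolling into the next day, 26 February 2017).

02:30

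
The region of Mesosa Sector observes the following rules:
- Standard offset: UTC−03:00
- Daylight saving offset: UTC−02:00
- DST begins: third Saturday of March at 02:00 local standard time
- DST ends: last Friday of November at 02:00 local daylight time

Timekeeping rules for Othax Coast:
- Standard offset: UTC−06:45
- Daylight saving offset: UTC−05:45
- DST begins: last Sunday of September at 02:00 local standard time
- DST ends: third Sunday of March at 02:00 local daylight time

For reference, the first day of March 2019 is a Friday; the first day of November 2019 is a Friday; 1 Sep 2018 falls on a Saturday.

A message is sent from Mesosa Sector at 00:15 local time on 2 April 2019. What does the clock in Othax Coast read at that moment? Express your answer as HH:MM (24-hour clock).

1 March 2019 is a Friday, so the first Saturday is March 2 and the third is March 16.
1 November 2019 is a Friday, so Fridays fall on 1, 8, 15, 22, 29; the last is November 29.
2 April 2019 lies within the daylight-saving period (16 March – 29 November), so Mesosa Sector is on daylight time, UTC−02:00.
00:15 Mesosa Sector + 2h = 02:15 UTC.
1 September 2018 is a Saturday, so Sundays fall on 2, 9, 16, 23, 30; the last is September 30.
1 March 2019 is a Friday, so the first Sunday is March 3 and the third is March 17.
At the standard offset (UTC−06:45), 02:15 UTC − 6h45m = 19:30 Othax Coast standard time (rolling into the previous day, 1 April 2019).
The standard-time date in Othax Coast, 1 April 2019, is outside the daylight-saving period (30 September 2018 – 17 March 2019), so Othax Coast is on standard time, UTC−06:45.
02:15 UTC − 6h45m = 19:30 Othax Coast (rolling into the previous day, 1 April 2019).

19:30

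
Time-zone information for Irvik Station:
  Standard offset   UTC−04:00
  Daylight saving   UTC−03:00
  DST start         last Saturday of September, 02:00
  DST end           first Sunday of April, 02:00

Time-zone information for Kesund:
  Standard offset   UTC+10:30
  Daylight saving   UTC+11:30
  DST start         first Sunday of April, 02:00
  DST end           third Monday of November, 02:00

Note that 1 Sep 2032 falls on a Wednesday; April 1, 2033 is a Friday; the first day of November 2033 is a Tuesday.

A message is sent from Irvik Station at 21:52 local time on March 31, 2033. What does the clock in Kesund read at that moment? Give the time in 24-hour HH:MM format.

11:22

1 September 2032 is a Wednesday, so Saturdays fall on 4, 11, 18, 25; the last is September 25.
1 April 2033 is a Friday, so the first Sunday is April 3.
March 31, 2033 falls between 25 September 2032 and 3 April 2033, so daylight saving is in effect and Irvik Station is at UTC−03:00.
21:52 Irvik Station + 3h = 00:52 UTC (rolling into the next day, 1 April 2033).
1 April 2033 is a Friday, so the first Sunday is April 3.
1 November 2033 is a Tuesday, so the first Monday is November 7 and the third is November 21.
At the standard offset (UTC+10:30), 00:52 UTC + 10h30m = 11:22 Kesund standard time.
The standard-time date in Kesund, April 1, 2033, is outside the daylight-saving period (3 April – 21 November), so Kesund is on standard time, UTC+10:30.
00:52 UTC + 10h30m = 11:22 Kesund.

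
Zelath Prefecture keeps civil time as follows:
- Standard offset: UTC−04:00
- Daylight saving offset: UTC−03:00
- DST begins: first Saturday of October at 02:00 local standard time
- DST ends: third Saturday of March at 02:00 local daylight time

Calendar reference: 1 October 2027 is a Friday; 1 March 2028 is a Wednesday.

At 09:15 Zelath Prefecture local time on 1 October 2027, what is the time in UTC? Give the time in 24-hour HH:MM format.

13:15

1 October 2027 is a Friday, so the first Saturday is October 2.
1 March 2028 is a Wednesday, so the first Saturday is March 4 and the third is March 18.
Daylight saving runs 2 October 2027 – 18 March 2028; 1 October 2027 is outside that window, so Zelath Prefecture is on standard time at UTC−04:00.
09:15 local + 4h = 13:15 UTC.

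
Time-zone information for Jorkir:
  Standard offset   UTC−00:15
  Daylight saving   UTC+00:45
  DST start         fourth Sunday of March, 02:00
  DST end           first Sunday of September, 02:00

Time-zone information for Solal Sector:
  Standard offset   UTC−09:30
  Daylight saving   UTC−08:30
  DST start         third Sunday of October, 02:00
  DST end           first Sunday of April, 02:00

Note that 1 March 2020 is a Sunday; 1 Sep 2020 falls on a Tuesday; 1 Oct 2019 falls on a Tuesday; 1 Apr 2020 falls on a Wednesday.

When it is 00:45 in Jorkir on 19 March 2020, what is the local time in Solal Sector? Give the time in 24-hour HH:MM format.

1 March 2020 is a Sunday, so the first Sunday is March 1 and the fourth is March 22.
1 September 2020 is a Tuesday, so the first Sunday is September 6.
Daylight saving runs 22 March – 6 September; 19 March 2020 is outside that window, so Jorkir is on standard time at UTC−00:15.
00:45 Jorkir + 0h15m = 01:00 UTC.
1 October 2019 is a Tuesday, so the first Sunday is October 6 and the third is October 20.
1 April 2020 is a Wednesday, so the first Sunday is April 5.
At the standard offset (UTC−09:30), 01:00 UTC − 9h30m = 15:30 Solal Sector standard time (rolling into the previous day, 18 March 2020).
The standard-time date in Solal Sector, 18 March 2020, falls between 20 October 2019 and 5 April 2020, so daylight saving is in effect and Solal Sector is at UTC−08:30.
01:00 UTC − 8h30m = 16:30 Solal Sector (rolling into the previous day, 18 March 2020).

16:30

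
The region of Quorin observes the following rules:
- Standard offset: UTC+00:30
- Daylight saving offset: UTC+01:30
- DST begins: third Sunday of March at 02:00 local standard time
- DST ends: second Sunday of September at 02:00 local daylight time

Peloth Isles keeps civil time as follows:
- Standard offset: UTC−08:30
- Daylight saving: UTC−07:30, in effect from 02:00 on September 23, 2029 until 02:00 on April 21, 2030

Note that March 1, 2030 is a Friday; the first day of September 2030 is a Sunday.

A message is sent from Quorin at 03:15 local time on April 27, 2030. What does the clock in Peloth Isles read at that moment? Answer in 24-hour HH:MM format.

1 March 2030 is a Friday, so the first Sunday is March 3 and the third is March 17.
1 September 2030 is a Sunday, so the first Sunday is September 1 and the second is September 8.
April 27, 2030 falls between 17 March and 8 September, so daylight saving is in effect and Quorin is at UTC+01:30.
03:15 Quorin − 1h30m = 01:45 UTC.
At the standard offset (UTC−08:30), 01:45 UTC − 8h30m = 17:15 Peloth Isles standard time (rolling into the previous day, 26 April 2030).
The standard-time date in Peloth Isles, April 26, 2030, is outside the daylight-saving period (23 September 2029 – 21 April 2030), so Peloth Isles is on standard time, UTC−08:30.
01:45 UTC − 8h30m = 17:15 Peloth Isles (rolling into the previous day, 26 April 2030).

17:15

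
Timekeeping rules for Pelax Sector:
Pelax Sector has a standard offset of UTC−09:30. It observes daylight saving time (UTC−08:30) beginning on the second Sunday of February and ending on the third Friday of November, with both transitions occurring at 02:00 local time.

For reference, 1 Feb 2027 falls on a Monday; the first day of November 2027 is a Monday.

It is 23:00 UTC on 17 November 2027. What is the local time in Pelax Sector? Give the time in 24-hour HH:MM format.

1 February 2027 is a Monday, so the first Sunday is February 7 and the second is February 14.
1 November 2027 is a Monday, so the first Friday is November 5 and the third is November 19.
At the standard offset (UTC−09:30), 23:00 UTC − 9h30m = 13:30 Pelax Sector standard time.
The standard-time date in Pelax Sector, 17 November 2027, lies within the daylight-saving period (14 February – 19 November), so Pelax Sector is on daylight time, UTC−08:30.
23:00 UTC − 8h30m = 14:30 local.

14:30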